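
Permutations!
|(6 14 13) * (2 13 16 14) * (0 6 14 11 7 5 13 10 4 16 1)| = 12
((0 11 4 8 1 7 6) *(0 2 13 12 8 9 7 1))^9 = (0 8 12 13 2 6 7 9 4 11)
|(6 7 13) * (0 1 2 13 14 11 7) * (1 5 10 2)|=6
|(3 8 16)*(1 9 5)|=|(1 9 5)(3 8 16)|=3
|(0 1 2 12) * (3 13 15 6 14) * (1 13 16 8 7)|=|(0 13 15 6 14 3 16 8 7 1 2 12)|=12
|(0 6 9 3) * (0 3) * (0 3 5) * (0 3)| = 6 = |(0 6 9)(3 5)|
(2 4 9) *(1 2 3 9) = (1 2 4)(3 9) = [0, 2, 4, 9, 1, 5, 6, 7, 8, 3]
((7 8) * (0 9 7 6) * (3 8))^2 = ((0 9 7 3 8 6))^2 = (0 7 8)(3 6 9)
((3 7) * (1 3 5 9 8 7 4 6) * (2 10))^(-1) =(1 6 4 3)(2 10)(5 7 8 9)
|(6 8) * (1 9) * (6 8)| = |(1 9)| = 2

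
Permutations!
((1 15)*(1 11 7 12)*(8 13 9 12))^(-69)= (1 7 9 15 8 12 11 13)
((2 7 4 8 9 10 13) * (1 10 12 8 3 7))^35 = ((1 10 13 2)(3 7 4)(8 9 12))^35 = (1 2 13 10)(3 4 7)(8 12 9)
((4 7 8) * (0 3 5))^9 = ((0 3 5)(4 7 8))^9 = (8)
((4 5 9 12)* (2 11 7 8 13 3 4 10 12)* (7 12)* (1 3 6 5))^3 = (2 10 13 9 12 8 5 11 7 6)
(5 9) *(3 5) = (3 5 9) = [0, 1, 2, 5, 4, 9, 6, 7, 8, 3]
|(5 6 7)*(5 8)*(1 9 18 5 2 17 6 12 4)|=|(1 9 18 5 12 4)(2 17 6 7 8)|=30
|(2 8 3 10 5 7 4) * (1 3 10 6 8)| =|(1 3 6 8 10 5 7 4 2)| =9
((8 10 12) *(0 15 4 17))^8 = (17)(8 12 10)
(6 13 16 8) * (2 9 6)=(2 9 6 13 16 8)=[0, 1, 9, 3, 4, 5, 13, 7, 2, 6, 10, 11, 12, 16, 14, 15, 8]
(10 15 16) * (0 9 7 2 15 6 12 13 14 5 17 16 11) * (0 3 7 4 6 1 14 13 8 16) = [9, 14, 15, 7, 6, 17, 12, 2, 16, 4, 1, 3, 8, 13, 5, 11, 10, 0] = (0 9 4 6 12 8 16 10 1 14 5 17)(2 15 11 3 7)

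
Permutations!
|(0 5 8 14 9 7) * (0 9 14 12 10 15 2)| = |(0 5 8 12 10 15 2)(7 9)| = 14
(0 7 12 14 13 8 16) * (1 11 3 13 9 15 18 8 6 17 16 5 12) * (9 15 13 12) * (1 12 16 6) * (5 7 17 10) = (0 17 6 10 5 9 13 1 11 3 16)(7 12 14 15 18 8) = [17, 11, 2, 16, 4, 9, 10, 12, 7, 13, 5, 3, 14, 1, 15, 18, 0, 6, 8]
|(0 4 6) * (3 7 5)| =|(0 4 6)(3 7 5)| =3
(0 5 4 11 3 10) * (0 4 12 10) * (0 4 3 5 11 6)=(0 11 5 12 10 3 4 6)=[11, 1, 2, 4, 6, 12, 0, 7, 8, 9, 3, 5, 10]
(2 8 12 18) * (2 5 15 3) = (2 8 12 18 5 15 3) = [0, 1, 8, 2, 4, 15, 6, 7, 12, 9, 10, 11, 18, 13, 14, 3, 16, 17, 5]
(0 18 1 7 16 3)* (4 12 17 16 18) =[4, 7, 2, 0, 12, 5, 6, 18, 8, 9, 10, 11, 17, 13, 14, 15, 3, 16, 1] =(0 4 12 17 16 3)(1 7 18)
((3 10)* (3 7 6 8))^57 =((3 10 7 6 8))^57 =(3 7 8 10 6)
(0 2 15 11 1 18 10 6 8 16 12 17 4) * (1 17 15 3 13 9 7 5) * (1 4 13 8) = (0 2 3 8 16 12 15 11 17 13 9 7 5 4)(1 18 10 6) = [2, 18, 3, 8, 0, 4, 1, 5, 16, 7, 6, 17, 15, 9, 14, 11, 12, 13, 10]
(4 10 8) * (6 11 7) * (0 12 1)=(0 12 1)(4 10 8)(6 11 7)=[12, 0, 2, 3, 10, 5, 11, 6, 4, 9, 8, 7, 1]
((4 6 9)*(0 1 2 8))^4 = ((0 1 2 8)(4 6 9))^4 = (4 6 9)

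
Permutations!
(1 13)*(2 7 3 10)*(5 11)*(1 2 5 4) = [0, 13, 7, 10, 1, 11, 6, 3, 8, 9, 5, 4, 12, 2] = (1 13 2 7 3 10 5 11 4)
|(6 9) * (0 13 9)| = 4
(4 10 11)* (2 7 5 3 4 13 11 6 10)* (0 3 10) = (0 3 4 2 7 5 10 6)(11 13) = [3, 1, 7, 4, 2, 10, 0, 5, 8, 9, 6, 13, 12, 11]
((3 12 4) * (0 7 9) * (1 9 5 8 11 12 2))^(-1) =(0 9 1 2 3 4 12 11 8 5 7)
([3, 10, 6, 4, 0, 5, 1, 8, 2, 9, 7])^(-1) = (0 4 3)(1 6 2 8 7 10)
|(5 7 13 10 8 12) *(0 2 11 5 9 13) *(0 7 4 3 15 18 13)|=13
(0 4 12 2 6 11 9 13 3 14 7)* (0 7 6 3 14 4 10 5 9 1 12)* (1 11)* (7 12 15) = (0 10 5 9 13 14 6 1 15 7 12 2 3 4) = [10, 15, 3, 4, 0, 9, 1, 12, 8, 13, 5, 11, 2, 14, 6, 7]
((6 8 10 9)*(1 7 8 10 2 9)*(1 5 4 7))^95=((2 9 6 10 5 4 7 8))^95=(2 8 7 4 5 10 6 9)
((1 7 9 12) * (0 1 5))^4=(0 12 7)(1 5 9)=((0 1 7 9 12 5))^4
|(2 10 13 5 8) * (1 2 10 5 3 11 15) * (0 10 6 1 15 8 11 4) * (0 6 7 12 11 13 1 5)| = 20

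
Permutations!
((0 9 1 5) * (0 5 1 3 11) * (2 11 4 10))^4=(0 10 9 2 3 11 4)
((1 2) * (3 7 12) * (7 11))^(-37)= ((1 2)(3 11 7 12))^(-37)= (1 2)(3 12 7 11)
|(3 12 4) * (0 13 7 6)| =12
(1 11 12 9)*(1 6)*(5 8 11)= (1 5 8 11 12 9 6)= [0, 5, 2, 3, 4, 8, 1, 7, 11, 6, 10, 12, 9]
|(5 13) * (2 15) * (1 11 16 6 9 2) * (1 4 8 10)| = |(1 11 16 6 9 2 15 4 8 10)(5 13)| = 10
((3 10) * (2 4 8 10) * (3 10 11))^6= (2 4 8 11 3)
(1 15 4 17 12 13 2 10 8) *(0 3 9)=[3, 15, 10, 9, 17, 5, 6, 7, 1, 0, 8, 11, 13, 2, 14, 4, 16, 12]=(0 3 9)(1 15 4 17 12 13 2 10 8)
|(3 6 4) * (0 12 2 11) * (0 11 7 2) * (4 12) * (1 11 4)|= 14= |(0 1 11 4 3 6 12)(2 7)|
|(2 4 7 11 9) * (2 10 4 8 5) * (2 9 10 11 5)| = 6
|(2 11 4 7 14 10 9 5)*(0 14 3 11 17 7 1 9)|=9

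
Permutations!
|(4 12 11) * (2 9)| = 6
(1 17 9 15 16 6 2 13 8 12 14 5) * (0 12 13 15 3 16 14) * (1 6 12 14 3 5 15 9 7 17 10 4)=(0 14 15 3 16 12)(1 10 4)(2 9 5 6)(7 17)(8 13)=[14, 10, 9, 16, 1, 6, 2, 17, 13, 5, 4, 11, 0, 8, 15, 3, 12, 7]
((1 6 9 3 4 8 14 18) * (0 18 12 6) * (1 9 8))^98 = ((0 18 9 3 4 1)(6 8 14 12))^98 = (0 9 4)(1 18 3)(6 14)(8 12)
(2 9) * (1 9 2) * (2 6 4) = (1 9)(2 6 4) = [0, 9, 6, 3, 2, 5, 4, 7, 8, 1]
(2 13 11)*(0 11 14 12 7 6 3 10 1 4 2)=(0 11)(1 4 2 13 14 12 7 6 3 10)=[11, 4, 13, 10, 2, 5, 3, 6, 8, 9, 1, 0, 7, 14, 12]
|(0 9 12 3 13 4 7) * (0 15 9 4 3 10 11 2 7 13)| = |(0 4 13 3)(2 7 15 9 12 10 11)| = 28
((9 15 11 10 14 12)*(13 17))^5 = ((9 15 11 10 14 12)(13 17))^5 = (9 12 14 10 11 15)(13 17)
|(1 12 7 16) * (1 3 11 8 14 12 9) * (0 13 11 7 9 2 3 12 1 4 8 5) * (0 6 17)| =30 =|(0 13 11 5 6 17)(1 2 3 7 16 12 9 4 8 14)|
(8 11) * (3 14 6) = [0, 1, 2, 14, 4, 5, 3, 7, 11, 9, 10, 8, 12, 13, 6] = (3 14 6)(8 11)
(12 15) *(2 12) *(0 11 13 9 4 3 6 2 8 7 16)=(0 11 13 9 4 3 6 2 12 15 8 7 16)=[11, 1, 12, 6, 3, 5, 2, 16, 7, 4, 10, 13, 15, 9, 14, 8, 0]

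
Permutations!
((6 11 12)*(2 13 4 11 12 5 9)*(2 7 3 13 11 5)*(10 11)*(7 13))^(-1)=(2 11 10)(3 7)(4 13 9 5)(6 12)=((2 10 11)(3 7)(4 5 9 13)(6 12))^(-1)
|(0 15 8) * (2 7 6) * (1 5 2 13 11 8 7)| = 21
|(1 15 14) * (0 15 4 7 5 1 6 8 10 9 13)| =8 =|(0 15 14 6 8 10 9 13)(1 4 7 5)|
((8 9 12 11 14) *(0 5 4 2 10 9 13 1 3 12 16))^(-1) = ((0 5 4 2 10 9 16)(1 3 12 11 14 8 13))^(-1) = (0 16 9 10 2 4 5)(1 13 8 14 11 12 3)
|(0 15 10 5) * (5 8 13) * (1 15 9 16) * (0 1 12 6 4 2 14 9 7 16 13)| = 15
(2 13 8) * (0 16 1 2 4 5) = (0 16 1 2 13 8 4 5) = [16, 2, 13, 3, 5, 0, 6, 7, 4, 9, 10, 11, 12, 8, 14, 15, 1]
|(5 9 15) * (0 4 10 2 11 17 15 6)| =10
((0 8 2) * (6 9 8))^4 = ((0 6 9 8 2))^4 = (0 2 8 9 6)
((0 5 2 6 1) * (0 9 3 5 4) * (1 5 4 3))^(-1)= ((0 3 4)(1 9)(2 6 5))^(-1)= (0 4 3)(1 9)(2 5 6)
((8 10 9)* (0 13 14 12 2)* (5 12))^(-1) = (0 2 12 5 14 13)(8 9 10)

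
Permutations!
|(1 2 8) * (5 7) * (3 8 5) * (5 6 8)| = |(1 2 6 8)(3 5 7)| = 12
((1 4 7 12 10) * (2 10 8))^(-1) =(1 10 2 8 12 7 4)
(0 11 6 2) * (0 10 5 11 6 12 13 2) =(0 6)(2 10 5 11 12 13) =[6, 1, 10, 3, 4, 11, 0, 7, 8, 9, 5, 12, 13, 2]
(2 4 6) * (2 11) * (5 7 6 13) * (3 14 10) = (2 4 13 5 7 6 11)(3 14 10) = [0, 1, 4, 14, 13, 7, 11, 6, 8, 9, 3, 2, 12, 5, 10]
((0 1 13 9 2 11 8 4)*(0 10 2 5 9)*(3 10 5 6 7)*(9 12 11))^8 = ((0 1 13)(2 9 6 7 3 10)(4 5 12 11 8))^8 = (0 13 1)(2 6 3)(4 11 5 8 12)(7 10 9)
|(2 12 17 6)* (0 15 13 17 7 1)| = |(0 15 13 17 6 2 12 7 1)| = 9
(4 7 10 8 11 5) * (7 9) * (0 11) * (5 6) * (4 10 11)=(0 4 9 7 11 6 5 10 8)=[4, 1, 2, 3, 9, 10, 5, 11, 0, 7, 8, 6]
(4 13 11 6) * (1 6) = (1 6 4 13 11) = [0, 6, 2, 3, 13, 5, 4, 7, 8, 9, 10, 1, 12, 11]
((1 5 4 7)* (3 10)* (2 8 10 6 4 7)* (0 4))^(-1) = (0 6 3 10 8 2 4)(1 7 5)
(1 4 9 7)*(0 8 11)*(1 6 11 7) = (0 8 7 6 11)(1 4 9) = [8, 4, 2, 3, 9, 5, 11, 6, 7, 1, 10, 0]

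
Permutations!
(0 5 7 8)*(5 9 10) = [9, 1, 2, 3, 4, 7, 6, 8, 0, 10, 5] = (0 9 10 5 7 8)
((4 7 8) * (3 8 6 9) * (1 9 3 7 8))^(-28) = (1 7 3 9 6)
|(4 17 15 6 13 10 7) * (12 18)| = |(4 17 15 6 13 10 7)(12 18)| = 14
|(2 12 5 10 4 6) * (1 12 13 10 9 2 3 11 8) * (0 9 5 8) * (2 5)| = 30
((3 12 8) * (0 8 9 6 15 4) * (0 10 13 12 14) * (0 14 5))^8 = ((0 8 3 5)(4 10 13 12 9 6 15))^8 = (4 10 13 12 9 6 15)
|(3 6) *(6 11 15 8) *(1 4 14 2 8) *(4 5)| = |(1 5 4 14 2 8 6 3 11 15)| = 10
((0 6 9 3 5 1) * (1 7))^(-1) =(0 1 7 5 3 9 6)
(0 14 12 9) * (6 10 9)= (0 14 12 6 10 9)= [14, 1, 2, 3, 4, 5, 10, 7, 8, 0, 9, 11, 6, 13, 12]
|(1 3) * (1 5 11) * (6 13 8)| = |(1 3 5 11)(6 13 8)| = 12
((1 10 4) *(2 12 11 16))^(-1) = (1 4 10)(2 16 11 12)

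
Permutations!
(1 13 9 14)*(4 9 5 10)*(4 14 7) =[0, 13, 2, 3, 9, 10, 6, 4, 8, 7, 14, 11, 12, 5, 1] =(1 13 5 10 14)(4 9 7)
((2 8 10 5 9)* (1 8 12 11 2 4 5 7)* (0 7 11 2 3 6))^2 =((0 7 1 8 10 11 3 6)(2 12)(4 5 9))^2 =(12)(0 1 10 3)(4 9 5)(6 7 8 11)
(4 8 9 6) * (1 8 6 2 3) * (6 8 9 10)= (1 9 2 3)(4 8 10 6)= [0, 9, 3, 1, 8, 5, 4, 7, 10, 2, 6]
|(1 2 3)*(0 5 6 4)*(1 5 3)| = |(0 3 5 6 4)(1 2)| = 10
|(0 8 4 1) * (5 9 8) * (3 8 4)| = |(0 5 9 4 1)(3 8)| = 10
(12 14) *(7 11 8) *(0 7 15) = (0 7 11 8 15)(12 14) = [7, 1, 2, 3, 4, 5, 6, 11, 15, 9, 10, 8, 14, 13, 12, 0]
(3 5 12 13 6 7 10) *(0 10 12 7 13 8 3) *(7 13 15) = (0 10)(3 5 13 6 15 7 12 8) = [10, 1, 2, 5, 4, 13, 15, 12, 3, 9, 0, 11, 8, 6, 14, 7]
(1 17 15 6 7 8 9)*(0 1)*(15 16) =(0 1 17 16 15 6 7 8 9) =[1, 17, 2, 3, 4, 5, 7, 8, 9, 0, 10, 11, 12, 13, 14, 6, 15, 16]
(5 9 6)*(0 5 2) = [5, 1, 0, 3, 4, 9, 2, 7, 8, 6] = (0 5 9 6 2)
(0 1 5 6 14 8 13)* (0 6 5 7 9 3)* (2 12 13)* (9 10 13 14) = [1, 7, 12, 0, 4, 5, 9, 10, 2, 3, 13, 11, 14, 6, 8] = (0 1 7 10 13 6 9 3)(2 12 14 8)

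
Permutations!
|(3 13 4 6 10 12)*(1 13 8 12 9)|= 6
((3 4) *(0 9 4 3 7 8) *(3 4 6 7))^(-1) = ((0 9 6 7 8)(3 4))^(-1) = (0 8 7 6 9)(3 4)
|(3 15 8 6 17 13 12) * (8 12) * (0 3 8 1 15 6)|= 9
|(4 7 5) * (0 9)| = |(0 9)(4 7 5)| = 6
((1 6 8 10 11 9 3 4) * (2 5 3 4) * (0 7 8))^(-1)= (0 6 1 4 9 11 10 8 7)(2 3 5)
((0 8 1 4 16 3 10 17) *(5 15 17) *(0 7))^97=((0 8 1 4 16 3 10 5 15 17 7))^97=(0 17 5 3 4 8 7 15 10 16 1)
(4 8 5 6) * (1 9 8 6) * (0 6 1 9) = (0 6 4 1)(5 9 8) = [6, 0, 2, 3, 1, 9, 4, 7, 5, 8]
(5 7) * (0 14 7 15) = [14, 1, 2, 3, 4, 15, 6, 5, 8, 9, 10, 11, 12, 13, 7, 0] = (0 14 7 5 15)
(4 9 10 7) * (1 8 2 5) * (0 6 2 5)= (0 6 2)(1 8 5)(4 9 10 7)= [6, 8, 0, 3, 9, 1, 2, 4, 5, 10, 7]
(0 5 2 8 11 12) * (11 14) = (0 5 2 8 14 11 12) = [5, 1, 8, 3, 4, 2, 6, 7, 14, 9, 10, 12, 0, 13, 11]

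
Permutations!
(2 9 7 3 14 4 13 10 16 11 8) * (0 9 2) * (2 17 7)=(0 9 2 17 7 3 14 4 13 10 16 11 8)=[9, 1, 17, 14, 13, 5, 6, 3, 0, 2, 16, 8, 12, 10, 4, 15, 11, 7]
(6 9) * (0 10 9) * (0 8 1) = [10, 0, 2, 3, 4, 5, 8, 7, 1, 6, 9] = (0 10 9 6 8 1)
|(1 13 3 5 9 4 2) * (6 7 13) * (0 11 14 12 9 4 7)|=|(0 11 14 12 9 7 13 3 5 4 2 1 6)|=13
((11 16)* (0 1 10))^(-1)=(0 10 1)(11 16)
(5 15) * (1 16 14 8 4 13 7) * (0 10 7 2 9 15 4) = (0 10 7 1 16 14 8)(2 9 15 5 4 13) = [10, 16, 9, 3, 13, 4, 6, 1, 0, 15, 7, 11, 12, 2, 8, 5, 14]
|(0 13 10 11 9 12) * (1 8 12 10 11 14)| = 9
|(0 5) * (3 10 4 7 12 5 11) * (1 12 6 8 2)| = |(0 11 3 10 4 7 6 8 2 1 12 5)| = 12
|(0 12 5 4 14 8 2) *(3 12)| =|(0 3 12 5 4 14 8 2)| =8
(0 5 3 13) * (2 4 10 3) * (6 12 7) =[5, 1, 4, 13, 10, 2, 12, 6, 8, 9, 3, 11, 7, 0] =(0 5 2 4 10 3 13)(6 12 7)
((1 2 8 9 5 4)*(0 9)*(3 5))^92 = (0 4)(1 9)(2 3)(5 8)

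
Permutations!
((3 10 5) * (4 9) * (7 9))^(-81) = ((3 10 5)(4 7 9))^(-81) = (10)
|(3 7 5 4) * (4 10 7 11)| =|(3 11 4)(5 10 7)| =3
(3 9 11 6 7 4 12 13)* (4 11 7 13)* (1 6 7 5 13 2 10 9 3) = [0, 6, 10, 3, 12, 13, 2, 11, 8, 5, 9, 7, 4, 1] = (1 6 2 10 9 5 13)(4 12)(7 11)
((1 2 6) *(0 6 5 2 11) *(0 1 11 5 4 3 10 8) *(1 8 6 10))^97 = ((0 10 6 11 8)(1 5 2 4 3))^97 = (0 6 8 10 11)(1 2 3 5 4)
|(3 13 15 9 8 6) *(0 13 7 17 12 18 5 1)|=|(0 13 15 9 8 6 3 7 17 12 18 5 1)|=13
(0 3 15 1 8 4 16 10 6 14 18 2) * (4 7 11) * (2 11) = (0 3 15 1 8 7 2)(4 16 10 6 14 18 11) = [3, 8, 0, 15, 16, 5, 14, 2, 7, 9, 6, 4, 12, 13, 18, 1, 10, 17, 11]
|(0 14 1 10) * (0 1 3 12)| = 4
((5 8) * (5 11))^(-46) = ((5 8 11))^(-46) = (5 11 8)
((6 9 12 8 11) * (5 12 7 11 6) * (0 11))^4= ((0 11 5 12 8 6 9 7))^4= (0 8)(5 9)(6 11)(7 12)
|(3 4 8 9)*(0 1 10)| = 12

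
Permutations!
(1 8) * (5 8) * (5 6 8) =(1 6 8) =[0, 6, 2, 3, 4, 5, 8, 7, 1]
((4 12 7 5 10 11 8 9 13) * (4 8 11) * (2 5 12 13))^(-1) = ((2 5 10 4 13 8 9)(7 12))^(-1) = (2 9 8 13 4 10 5)(7 12)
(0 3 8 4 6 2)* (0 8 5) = (0 3 5)(2 8 4 6) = [3, 1, 8, 5, 6, 0, 2, 7, 4]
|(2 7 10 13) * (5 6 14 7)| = |(2 5 6 14 7 10 13)| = 7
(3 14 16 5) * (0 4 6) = (0 4 6)(3 14 16 5) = [4, 1, 2, 14, 6, 3, 0, 7, 8, 9, 10, 11, 12, 13, 16, 15, 5]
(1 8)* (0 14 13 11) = [14, 8, 2, 3, 4, 5, 6, 7, 1, 9, 10, 0, 12, 11, 13] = (0 14 13 11)(1 8)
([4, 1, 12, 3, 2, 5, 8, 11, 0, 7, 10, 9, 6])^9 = [12, 1, 8, 3, 6, 5, 4, 7, 2, 9, 10, 11, 0]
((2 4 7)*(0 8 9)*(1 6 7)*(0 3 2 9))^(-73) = ((0 8)(1 6 7 9 3 2 4))^(-73) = (0 8)(1 3 6 2 7 4 9)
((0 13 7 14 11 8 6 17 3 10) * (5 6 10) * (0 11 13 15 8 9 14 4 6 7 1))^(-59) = (0 11 1 10 13 8 14 15 9)(3 5 7 4 6 17)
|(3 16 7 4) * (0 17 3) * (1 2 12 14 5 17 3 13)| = |(0 3 16 7 4)(1 2 12 14 5 17 13)| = 35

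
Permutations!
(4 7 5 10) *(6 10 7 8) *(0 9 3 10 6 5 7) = (0 9 3 10 4 8 5) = [9, 1, 2, 10, 8, 0, 6, 7, 5, 3, 4]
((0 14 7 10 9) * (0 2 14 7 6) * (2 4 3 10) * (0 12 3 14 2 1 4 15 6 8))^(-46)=(0 1 14)(3 9 6)(4 8 7)(10 15 12)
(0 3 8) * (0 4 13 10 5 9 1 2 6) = (0 3 8 4 13 10 5 9 1 2 6) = [3, 2, 6, 8, 13, 9, 0, 7, 4, 1, 5, 11, 12, 10]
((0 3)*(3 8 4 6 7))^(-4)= ((0 8 4 6 7 3))^(-4)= (0 4 7)(3 8 6)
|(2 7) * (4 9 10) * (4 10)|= 2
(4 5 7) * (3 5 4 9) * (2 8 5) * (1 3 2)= (1 3)(2 8 5 7 9)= [0, 3, 8, 1, 4, 7, 6, 9, 5, 2]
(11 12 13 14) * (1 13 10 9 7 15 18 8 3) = (1 13 14 11 12 10 9 7 15 18 8 3) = [0, 13, 2, 1, 4, 5, 6, 15, 3, 7, 9, 12, 10, 14, 11, 18, 16, 17, 8]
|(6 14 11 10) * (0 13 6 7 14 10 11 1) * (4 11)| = 14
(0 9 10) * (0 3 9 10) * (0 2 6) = (0 10 3 9 2 6) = [10, 1, 6, 9, 4, 5, 0, 7, 8, 2, 3]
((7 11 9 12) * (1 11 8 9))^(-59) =(1 11)(7 8 9 12)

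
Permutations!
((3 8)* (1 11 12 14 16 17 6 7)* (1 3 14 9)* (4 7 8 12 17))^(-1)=(1 9 12 3 7 4 16 14 8 6 17 11)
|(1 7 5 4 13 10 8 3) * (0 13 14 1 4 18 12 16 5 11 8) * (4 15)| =|(0 13 10)(1 7 11 8 3 15 4 14)(5 18 12 16)| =24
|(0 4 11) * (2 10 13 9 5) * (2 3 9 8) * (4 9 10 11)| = |(0 9 5 3 10 13 8 2 11)| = 9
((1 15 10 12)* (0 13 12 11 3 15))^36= (15)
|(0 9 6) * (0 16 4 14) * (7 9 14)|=10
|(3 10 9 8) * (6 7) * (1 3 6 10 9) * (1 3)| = |(3 9 8 6 7 10)| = 6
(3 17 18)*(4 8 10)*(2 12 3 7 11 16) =(2 12 3 17 18 7 11 16)(4 8 10) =[0, 1, 12, 17, 8, 5, 6, 11, 10, 9, 4, 16, 3, 13, 14, 15, 2, 18, 7]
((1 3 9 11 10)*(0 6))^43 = (0 6)(1 11 3 10 9)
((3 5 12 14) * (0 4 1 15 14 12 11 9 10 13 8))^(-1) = (0 8 13 10 9 11 5 3 14 15 1 4)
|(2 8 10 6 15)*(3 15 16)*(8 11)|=8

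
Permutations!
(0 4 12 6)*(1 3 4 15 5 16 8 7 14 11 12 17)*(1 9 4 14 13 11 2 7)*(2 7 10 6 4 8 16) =(0 15 5 2 10 6)(1 3 14 7 13 11 12 4 17 9 8) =[15, 3, 10, 14, 17, 2, 0, 13, 1, 8, 6, 12, 4, 11, 7, 5, 16, 9]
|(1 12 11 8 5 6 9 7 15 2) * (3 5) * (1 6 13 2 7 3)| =|(1 12 11 8)(2 6 9 3 5 13)(7 15)| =12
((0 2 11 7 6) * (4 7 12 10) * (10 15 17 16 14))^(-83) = (0 2 11 12 15 17 16 14 10 4 7 6)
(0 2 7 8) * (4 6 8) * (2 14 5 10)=(0 14 5 10 2 7 4 6 8)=[14, 1, 7, 3, 6, 10, 8, 4, 0, 9, 2, 11, 12, 13, 5]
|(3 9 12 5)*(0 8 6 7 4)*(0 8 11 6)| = |(0 11 6 7 4 8)(3 9 12 5)| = 12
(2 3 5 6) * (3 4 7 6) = (2 4 7 6)(3 5) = [0, 1, 4, 5, 7, 3, 2, 6]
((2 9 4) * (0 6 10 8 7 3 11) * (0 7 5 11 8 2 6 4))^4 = (0 2 6)(3 7 11 5 8)(4 9 10)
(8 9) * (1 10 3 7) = [0, 10, 2, 7, 4, 5, 6, 1, 9, 8, 3] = (1 10 3 7)(8 9)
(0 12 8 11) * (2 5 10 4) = (0 12 8 11)(2 5 10 4) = [12, 1, 5, 3, 2, 10, 6, 7, 11, 9, 4, 0, 8]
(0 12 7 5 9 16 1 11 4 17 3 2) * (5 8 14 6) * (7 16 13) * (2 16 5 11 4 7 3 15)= (0 12 5 9 13 3 16 1 4 17 15 2)(6 11 7 8 14)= [12, 4, 0, 16, 17, 9, 11, 8, 14, 13, 10, 7, 5, 3, 6, 2, 1, 15]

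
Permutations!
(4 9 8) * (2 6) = (2 6)(4 9 8) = [0, 1, 6, 3, 9, 5, 2, 7, 4, 8]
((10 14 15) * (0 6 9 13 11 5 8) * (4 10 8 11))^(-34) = ((0 6 9 13 4 10 14 15 8)(5 11))^(-34) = (0 9 4 14 8 6 13 10 15)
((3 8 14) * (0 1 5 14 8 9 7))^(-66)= (0 3 1 9 5 7 14)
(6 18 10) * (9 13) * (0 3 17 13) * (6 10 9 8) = [3, 1, 2, 17, 4, 5, 18, 7, 6, 0, 10, 11, 12, 8, 14, 15, 16, 13, 9] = (0 3 17 13 8 6 18 9)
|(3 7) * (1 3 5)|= |(1 3 7 5)|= 4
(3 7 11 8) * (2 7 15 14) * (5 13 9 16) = (2 7 11 8 3 15 14)(5 13 9 16) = [0, 1, 7, 15, 4, 13, 6, 11, 3, 16, 10, 8, 12, 9, 2, 14, 5]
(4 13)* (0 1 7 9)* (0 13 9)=(0 1 7)(4 9 13)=[1, 7, 2, 3, 9, 5, 6, 0, 8, 13, 10, 11, 12, 4]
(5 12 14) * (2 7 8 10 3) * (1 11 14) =(1 11 14 5 12)(2 7 8 10 3) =[0, 11, 7, 2, 4, 12, 6, 8, 10, 9, 3, 14, 1, 13, 5]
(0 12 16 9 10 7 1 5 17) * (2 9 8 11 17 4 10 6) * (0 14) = (0 12 16 8 11 17 14)(1 5 4 10 7)(2 9 6) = [12, 5, 9, 3, 10, 4, 2, 1, 11, 6, 7, 17, 16, 13, 0, 15, 8, 14]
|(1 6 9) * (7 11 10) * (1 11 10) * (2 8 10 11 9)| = |(1 6 2 8 10 7 11)| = 7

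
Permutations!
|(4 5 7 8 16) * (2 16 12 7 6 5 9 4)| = |(2 16)(4 9)(5 6)(7 8 12)| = 6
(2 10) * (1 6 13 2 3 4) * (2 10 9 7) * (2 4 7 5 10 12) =(1 6 13 12 2 9 5 10 3 7 4) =[0, 6, 9, 7, 1, 10, 13, 4, 8, 5, 3, 11, 2, 12]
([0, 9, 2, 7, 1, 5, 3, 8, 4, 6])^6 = (1 4 8 7 3 6 9)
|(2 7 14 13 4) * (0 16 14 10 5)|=|(0 16 14 13 4 2 7 10 5)|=9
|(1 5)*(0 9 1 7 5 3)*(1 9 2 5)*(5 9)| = |(0 2 9 5 7 1 3)| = 7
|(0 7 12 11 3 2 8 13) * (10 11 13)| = |(0 7 12 13)(2 8 10 11 3)| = 20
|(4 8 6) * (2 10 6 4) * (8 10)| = |(2 8 4 10 6)| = 5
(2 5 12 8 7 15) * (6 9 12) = (2 5 6 9 12 8 7 15) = [0, 1, 5, 3, 4, 6, 9, 15, 7, 12, 10, 11, 8, 13, 14, 2]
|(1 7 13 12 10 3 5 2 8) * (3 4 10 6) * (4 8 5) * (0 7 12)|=42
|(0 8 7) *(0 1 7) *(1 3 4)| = 4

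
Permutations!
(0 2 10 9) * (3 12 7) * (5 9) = (0 2 10 5 9)(3 12 7) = [2, 1, 10, 12, 4, 9, 6, 3, 8, 0, 5, 11, 7]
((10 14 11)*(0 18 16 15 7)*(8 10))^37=((0 18 16 15 7)(8 10 14 11))^37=(0 16 7 18 15)(8 10 14 11)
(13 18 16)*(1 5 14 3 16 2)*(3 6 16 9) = (1 5 14 6 16 13 18 2)(3 9) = [0, 5, 1, 9, 4, 14, 16, 7, 8, 3, 10, 11, 12, 18, 6, 15, 13, 17, 2]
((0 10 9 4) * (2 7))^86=((0 10 9 4)(2 7))^86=(0 9)(4 10)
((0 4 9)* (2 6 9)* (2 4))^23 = (0 9 6 2)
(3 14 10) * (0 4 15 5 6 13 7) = (0 4 15 5 6 13 7)(3 14 10) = [4, 1, 2, 14, 15, 6, 13, 0, 8, 9, 3, 11, 12, 7, 10, 5]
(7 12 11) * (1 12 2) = (1 12 11 7 2) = [0, 12, 1, 3, 4, 5, 6, 2, 8, 9, 10, 7, 11]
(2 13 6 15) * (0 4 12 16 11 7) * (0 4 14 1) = (0 14 1)(2 13 6 15)(4 12 16 11 7) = [14, 0, 13, 3, 12, 5, 15, 4, 8, 9, 10, 7, 16, 6, 1, 2, 11]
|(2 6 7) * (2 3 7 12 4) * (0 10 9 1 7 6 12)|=21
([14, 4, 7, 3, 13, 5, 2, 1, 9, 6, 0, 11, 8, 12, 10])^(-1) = [10, 7, 6, 3, 1, 5, 9, 2, 12, 8, 14, 11, 13, 4, 0]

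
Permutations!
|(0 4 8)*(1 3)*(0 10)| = 4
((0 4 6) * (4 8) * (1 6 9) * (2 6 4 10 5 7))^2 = (0 10 7 6 8 5 2)(1 9 4)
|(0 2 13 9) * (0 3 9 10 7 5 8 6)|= |(0 2 13 10 7 5 8 6)(3 9)|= 8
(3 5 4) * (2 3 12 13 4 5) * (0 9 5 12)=(0 9 5 12 13 4)(2 3)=[9, 1, 3, 2, 0, 12, 6, 7, 8, 5, 10, 11, 13, 4]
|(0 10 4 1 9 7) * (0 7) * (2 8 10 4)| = 12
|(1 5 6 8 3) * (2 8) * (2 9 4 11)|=9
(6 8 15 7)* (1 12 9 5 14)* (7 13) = [0, 12, 2, 3, 4, 14, 8, 6, 15, 5, 10, 11, 9, 7, 1, 13] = (1 12 9 5 14)(6 8 15 13 7)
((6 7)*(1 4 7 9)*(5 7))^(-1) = (1 9 6 7 5 4) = ((1 4 5 7 6 9))^(-1)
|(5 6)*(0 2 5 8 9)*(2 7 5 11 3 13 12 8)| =11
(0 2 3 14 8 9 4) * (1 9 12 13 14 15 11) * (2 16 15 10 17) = (0 16 15 11 1 9 4)(2 3 10 17)(8 12 13 14) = [16, 9, 3, 10, 0, 5, 6, 7, 12, 4, 17, 1, 13, 14, 8, 11, 15, 2]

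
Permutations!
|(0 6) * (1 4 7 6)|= |(0 1 4 7 6)|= 5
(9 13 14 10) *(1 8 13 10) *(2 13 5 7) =[0, 8, 13, 3, 4, 7, 6, 2, 5, 10, 9, 11, 12, 14, 1] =(1 8 5 7 2 13 14)(9 10)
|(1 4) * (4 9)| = |(1 9 4)| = 3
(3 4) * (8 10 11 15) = (3 4)(8 10 11 15) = [0, 1, 2, 4, 3, 5, 6, 7, 10, 9, 11, 15, 12, 13, 14, 8]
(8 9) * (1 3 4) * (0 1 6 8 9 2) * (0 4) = (9)(0 1 3)(2 4 6 8) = [1, 3, 4, 0, 6, 5, 8, 7, 2, 9]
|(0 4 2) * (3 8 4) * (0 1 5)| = 7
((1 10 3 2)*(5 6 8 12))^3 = (1 2 3 10)(5 12 8 6)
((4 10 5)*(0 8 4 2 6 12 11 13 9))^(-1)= ((0 8 4 10 5 2 6 12 11 13 9))^(-1)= (0 9 13 11 12 6 2 5 10 4 8)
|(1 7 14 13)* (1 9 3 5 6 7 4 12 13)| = 10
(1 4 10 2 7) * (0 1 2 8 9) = (0 1 4 10 8 9)(2 7) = [1, 4, 7, 3, 10, 5, 6, 2, 9, 0, 8]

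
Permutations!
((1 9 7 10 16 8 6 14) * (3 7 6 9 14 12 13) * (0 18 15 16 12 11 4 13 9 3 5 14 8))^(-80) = ((0 18 15 16)(1 8 3 7 10 12 9 6 11 4 13 5 14))^(-80) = (18)(1 5 4 6 12 7 8 14 13 11 9 10 3)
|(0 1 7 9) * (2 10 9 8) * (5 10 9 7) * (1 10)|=6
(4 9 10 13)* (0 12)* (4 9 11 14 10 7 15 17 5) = (0 12)(4 11 14 10 13 9 7 15 17 5) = [12, 1, 2, 3, 11, 4, 6, 15, 8, 7, 13, 14, 0, 9, 10, 17, 16, 5]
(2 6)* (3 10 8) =(2 6)(3 10 8) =[0, 1, 6, 10, 4, 5, 2, 7, 3, 9, 8]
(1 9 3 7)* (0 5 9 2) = (0 5 9 3 7 1 2) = [5, 2, 0, 7, 4, 9, 6, 1, 8, 3]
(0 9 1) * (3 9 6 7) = [6, 0, 2, 9, 4, 5, 7, 3, 8, 1] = (0 6 7 3 9 1)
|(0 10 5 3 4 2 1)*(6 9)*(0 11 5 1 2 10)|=|(1 11 5 3 4 10)(6 9)|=6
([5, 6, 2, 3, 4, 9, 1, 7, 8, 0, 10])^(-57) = (10)(1 6)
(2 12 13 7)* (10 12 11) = (2 11 10 12 13 7) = [0, 1, 11, 3, 4, 5, 6, 2, 8, 9, 12, 10, 13, 7]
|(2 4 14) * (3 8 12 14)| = 6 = |(2 4 3 8 12 14)|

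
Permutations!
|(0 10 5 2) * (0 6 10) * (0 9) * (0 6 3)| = 7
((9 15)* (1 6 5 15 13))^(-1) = ((1 6 5 15 9 13))^(-1) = (1 13 9 15 5 6)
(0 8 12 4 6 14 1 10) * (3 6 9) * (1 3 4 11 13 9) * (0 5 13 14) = (0 8 12 11 14 3 6)(1 10 5 13 9 4) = [8, 10, 2, 6, 1, 13, 0, 7, 12, 4, 5, 14, 11, 9, 3]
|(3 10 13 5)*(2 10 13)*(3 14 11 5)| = |(2 10)(3 13)(5 14 11)| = 6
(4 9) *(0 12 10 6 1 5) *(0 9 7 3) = (0 12 10 6 1 5 9 4 7 3) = [12, 5, 2, 0, 7, 9, 1, 3, 8, 4, 6, 11, 10]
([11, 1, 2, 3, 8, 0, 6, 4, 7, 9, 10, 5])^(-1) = (0 5 11)(4 7 8)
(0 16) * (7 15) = [16, 1, 2, 3, 4, 5, 6, 15, 8, 9, 10, 11, 12, 13, 14, 7, 0] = (0 16)(7 15)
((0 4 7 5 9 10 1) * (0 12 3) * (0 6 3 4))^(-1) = ((1 12 4 7 5 9 10)(3 6))^(-1) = (1 10 9 5 7 4 12)(3 6)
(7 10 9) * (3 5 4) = (3 5 4)(7 10 9) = [0, 1, 2, 5, 3, 4, 6, 10, 8, 7, 9]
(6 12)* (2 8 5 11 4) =(2 8 5 11 4)(6 12) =[0, 1, 8, 3, 2, 11, 12, 7, 5, 9, 10, 4, 6]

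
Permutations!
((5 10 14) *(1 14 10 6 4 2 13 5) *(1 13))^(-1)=((1 14 13 5 6 4 2))^(-1)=(1 2 4 6 5 13 14)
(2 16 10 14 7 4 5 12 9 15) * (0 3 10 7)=(0 3 10 14)(2 16 7 4 5 12 9 15)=[3, 1, 16, 10, 5, 12, 6, 4, 8, 15, 14, 11, 9, 13, 0, 2, 7]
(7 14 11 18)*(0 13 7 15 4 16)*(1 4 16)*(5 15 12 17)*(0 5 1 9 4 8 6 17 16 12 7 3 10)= [13, 8, 2, 10, 9, 15, 17, 14, 6, 4, 0, 18, 16, 3, 11, 12, 5, 1, 7]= (0 13 3 10)(1 8 6 17)(4 9)(5 15 12 16)(7 14 11 18)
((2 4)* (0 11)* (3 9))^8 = ((0 11)(2 4)(3 9))^8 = (11)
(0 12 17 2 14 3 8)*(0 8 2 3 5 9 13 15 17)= [12, 1, 14, 2, 4, 9, 6, 7, 8, 13, 10, 11, 0, 15, 5, 17, 16, 3]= (0 12)(2 14 5 9 13 15 17 3)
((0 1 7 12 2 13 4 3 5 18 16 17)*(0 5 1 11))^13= (0 11)(1 3 4 13 2 12 7)(5 18 16 17)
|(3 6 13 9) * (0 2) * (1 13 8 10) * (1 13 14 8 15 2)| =11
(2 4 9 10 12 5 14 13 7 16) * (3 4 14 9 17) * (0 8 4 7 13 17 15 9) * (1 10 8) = [1, 10, 14, 7, 15, 0, 6, 16, 4, 8, 12, 11, 5, 13, 17, 9, 2, 3] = (0 1 10 12 5)(2 14 17 3 7 16)(4 15 9 8)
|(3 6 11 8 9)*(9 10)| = 6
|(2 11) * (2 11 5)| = 2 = |(11)(2 5)|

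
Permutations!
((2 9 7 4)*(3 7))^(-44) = (2 9 3 7 4)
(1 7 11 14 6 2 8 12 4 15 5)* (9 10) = [0, 7, 8, 3, 15, 1, 2, 11, 12, 10, 9, 14, 4, 13, 6, 5] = (1 7 11 14 6 2 8 12 4 15 5)(9 10)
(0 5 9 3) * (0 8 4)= (0 5 9 3 8 4)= [5, 1, 2, 8, 0, 9, 6, 7, 4, 3]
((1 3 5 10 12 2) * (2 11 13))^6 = (1 13 12 5)(2 11 10 3)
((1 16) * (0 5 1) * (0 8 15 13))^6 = (0 13 15 8 16 1 5)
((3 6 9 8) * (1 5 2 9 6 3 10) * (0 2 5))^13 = ((0 2 9 8 10 1))^13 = (0 2 9 8 10 1)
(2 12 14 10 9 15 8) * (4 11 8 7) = (2 12 14 10 9 15 7 4 11 8) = [0, 1, 12, 3, 11, 5, 6, 4, 2, 15, 9, 8, 14, 13, 10, 7]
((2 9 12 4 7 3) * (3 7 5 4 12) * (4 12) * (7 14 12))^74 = ((2 9 3)(4 5 7 14 12))^74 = (2 3 9)(4 12 14 7 5)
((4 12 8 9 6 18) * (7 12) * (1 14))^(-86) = ((1 14)(4 7 12 8 9 6 18))^(-86) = (4 6 8 7 18 9 12)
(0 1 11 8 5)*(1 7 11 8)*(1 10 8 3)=[7, 3, 2, 1, 4, 0, 6, 11, 5, 9, 8, 10]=(0 7 11 10 8 5)(1 3)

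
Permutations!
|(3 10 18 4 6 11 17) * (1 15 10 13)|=10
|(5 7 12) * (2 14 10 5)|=|(2 14 10 5 7 12)|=6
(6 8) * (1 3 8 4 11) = [0, 3, 2, 8, 11, 5, 4, 7, 6, 9, 10, 1] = (1 3 8 6 4 11)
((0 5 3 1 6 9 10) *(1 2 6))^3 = ((0 5 3 2 6 9 10))^3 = (0 2 10 3 9 5 6)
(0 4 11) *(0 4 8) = [8, 1, 2, 3, 11, 5, 6, 7, 0, 9, 10, 4] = (0 8)(4 11)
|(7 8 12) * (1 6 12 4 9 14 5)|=|(1 6 12 7 8 4 9 14 5)|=9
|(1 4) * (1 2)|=3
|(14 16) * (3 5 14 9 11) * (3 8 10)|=|(3 5 14 16 9 11 8 10)|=8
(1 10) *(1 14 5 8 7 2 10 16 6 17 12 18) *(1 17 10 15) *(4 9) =[0, 16, 15, 3, 9, 8, 10, 2, 7, 4, 14, 11, 18, 13, 5, 1, 6, 12, 17] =(1 16 6 10 14 5 8 7 2 15)(4 9)(12 18 17)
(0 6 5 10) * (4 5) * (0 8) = (0 6 4 5 10 8) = [6, 1, 2, 3, 5, 10, 4, 7, 0, 9, 8]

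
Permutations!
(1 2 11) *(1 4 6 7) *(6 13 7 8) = [0, 2, 11, 3, 13, 5, 8, 1, 6, 9, 10, 4, 12, 7] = (1 2 11 4 13 7)(6 8)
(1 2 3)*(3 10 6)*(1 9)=(1 2 10 6 3 9)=[0, 2, 10, 9, 4, 5, 3, 7, 8, 1, 6]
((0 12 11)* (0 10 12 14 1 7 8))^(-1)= (0 8 7 1 14)(10 11 12)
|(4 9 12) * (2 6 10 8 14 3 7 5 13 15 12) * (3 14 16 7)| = |(2 6 10 8 16 7 5 13 15 12 4 9)| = 12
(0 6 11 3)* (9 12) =[6, 1, 2, 0, 4, 5, 11, 7, 8, 12, 10, 3, 9] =(0 6 11 3)(9 12)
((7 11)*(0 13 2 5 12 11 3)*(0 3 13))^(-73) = ((2 5 12 11 7 13))^(-73) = (2 13 7 11 12 5)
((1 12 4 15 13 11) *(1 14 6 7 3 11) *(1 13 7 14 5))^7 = (1 5 11 3 7 15 4 12)(6 14)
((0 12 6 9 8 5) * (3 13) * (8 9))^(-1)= (0 5 8 6 12)(3 13)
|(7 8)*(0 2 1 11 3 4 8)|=|(0 2 1 11 3 4 8 7)|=8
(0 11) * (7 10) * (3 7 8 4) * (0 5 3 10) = (0 11 5 3 7)(4 10 8) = [11, 1, 2, 7, 10, 3, 6, 0, 4, 9, 8, 5]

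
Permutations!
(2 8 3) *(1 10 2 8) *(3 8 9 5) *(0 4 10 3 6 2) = (0 4 10)(1 3 9 5 6 2) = [4, 3, 1, 9, 10, 6, 2, 7, 8, 5, 0]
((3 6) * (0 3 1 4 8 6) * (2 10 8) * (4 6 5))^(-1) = (0 3)(1 6)(2 4 5 8 10) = ((0 3)(1 6)(2 10 8 5 4))^(-1)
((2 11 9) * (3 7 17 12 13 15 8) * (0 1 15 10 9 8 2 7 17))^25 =((0 1 15 2 11 8 3 17 12 13 10 9 7))^25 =(0 7 9 10 13 12 17 3 8 11 2 15 1)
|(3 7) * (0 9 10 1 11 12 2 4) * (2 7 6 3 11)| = 6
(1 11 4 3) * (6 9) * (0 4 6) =(0 4 3 1 11 6 9) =[4, 11, 2, 1, 3, 5, 9, 7, 8, 0, 10, 6]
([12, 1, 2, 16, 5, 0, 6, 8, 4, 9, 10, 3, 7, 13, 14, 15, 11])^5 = [5, 1, 2, 11, 8, 4, 6, 12, 7, 9, 10, 16, 0, 13, 14, 15, 3]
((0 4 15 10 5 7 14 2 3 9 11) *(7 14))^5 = ((0 4 15 10 5 14 2 3 9 11))^5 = (0 14)(2 4)(3 15)(5 11)(9 10)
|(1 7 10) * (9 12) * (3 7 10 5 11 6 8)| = |(1 10)(3 7 5 11 6 8)(9 12)| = 6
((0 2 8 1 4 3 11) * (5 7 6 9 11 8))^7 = (11)(1 8 3 4)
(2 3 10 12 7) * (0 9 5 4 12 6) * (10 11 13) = (0 9 5 4 12 7 2 3 11 13 10 6) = [9, 1, 3, 11, 12, 4, 0, 2, 8, 5, 6, 13, 7, 10]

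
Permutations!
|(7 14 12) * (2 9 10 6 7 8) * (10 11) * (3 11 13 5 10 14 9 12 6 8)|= 12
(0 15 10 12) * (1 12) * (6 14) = (0 15 10 1 12)(6 14) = [15, 12, 2, 3, 4, 5, 14, 7, 8, 9, 1, 11, 0, 13, 6, 10]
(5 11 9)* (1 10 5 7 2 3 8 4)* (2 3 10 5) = (1 5 11 9 7 3 8 4)(2 10) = [0, 5, 10, 8, 1, 11, 6, 3, 4, 7, 2, 9]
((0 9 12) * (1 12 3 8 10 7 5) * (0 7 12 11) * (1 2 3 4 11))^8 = ((0 9 4 11)(2 3 8 10 12 7 5))^8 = (2 3 8 10 12 7 5)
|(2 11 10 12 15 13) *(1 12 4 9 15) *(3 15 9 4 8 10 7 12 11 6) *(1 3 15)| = |(1 11 7 12 3)(2 6 15 13)(8 10)| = 20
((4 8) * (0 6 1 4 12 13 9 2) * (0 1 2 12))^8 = (0 2 4)(1 8 6)(9 13 12)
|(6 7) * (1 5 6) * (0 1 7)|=4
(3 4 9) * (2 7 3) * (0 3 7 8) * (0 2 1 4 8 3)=(1 4 9)(2 3 8)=[0, 4, 3, 8, 9, 5, 6, 7, 2, 1]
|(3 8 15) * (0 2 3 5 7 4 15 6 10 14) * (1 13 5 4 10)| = |(0 2 3 8 6 1 13 5 7 10 14)(4 15)| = 22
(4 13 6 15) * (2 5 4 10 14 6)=(2 5 4 13)(6 15 10 14)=[0, 1, 5, 3, 13, 4, 15, 7, 8, 9, 14, 11, 12, 2, 6, 10]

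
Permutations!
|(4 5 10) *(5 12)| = 4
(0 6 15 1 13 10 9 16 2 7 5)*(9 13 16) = (0 6 15 1 16 2 7 5)(10 13) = [6, 16, 7, 3, 4, 0, 15, 5, 8, 9, 13, 11, 12, 10, 14, 1, 2]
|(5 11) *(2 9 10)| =6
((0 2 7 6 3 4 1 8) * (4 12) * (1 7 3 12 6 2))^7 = (0 1 8)(2 3 6 12 4 7)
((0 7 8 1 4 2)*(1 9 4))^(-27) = (0 9)(2 8)(4 7)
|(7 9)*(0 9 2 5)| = 5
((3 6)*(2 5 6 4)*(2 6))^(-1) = (2 5)(3 6 4)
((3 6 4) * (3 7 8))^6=(3 6 4 7 8)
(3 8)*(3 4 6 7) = (3 8 4 6 7) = [0, 1, 2, 8, 6, 5, 7, 3, 4]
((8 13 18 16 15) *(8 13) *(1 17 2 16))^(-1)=((1 17 2 16 15 13 18))^(-1)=(1 18 13 15 16 2 17)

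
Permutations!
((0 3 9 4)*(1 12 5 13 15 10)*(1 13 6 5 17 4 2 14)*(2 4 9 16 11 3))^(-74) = (0 9 12 14)(1 2 4 17)(3 16 11)(10 13 15)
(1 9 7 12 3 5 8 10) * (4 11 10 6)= (1 9 7 12 3 5 8 6 4 11 10)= [0, 9, 2, 5, 11, 8, 4, 12, 6, 7, 1, 10, 3]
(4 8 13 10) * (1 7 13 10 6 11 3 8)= [0, 7, 2, 8, 1, 5, 11, 13, 10, 9, 4, 3, 12, 6]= (1 7 13 6 11 3 8 10 4)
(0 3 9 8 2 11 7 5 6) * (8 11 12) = [3, 1, 12, 9, 4, 6, 0, 5, 2, 11, 10, 7, 8] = (0 3 9 11 7 5 6)(2 12 8)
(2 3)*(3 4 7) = (2 4 7 3) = [0, 1, 4, 2, 7, 5, 6, 3]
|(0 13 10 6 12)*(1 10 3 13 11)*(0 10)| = 6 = |(0 11 1)(3 13)(6 12 10)|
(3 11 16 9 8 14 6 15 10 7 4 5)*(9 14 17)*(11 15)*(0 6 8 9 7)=[6, 1, 2, 15, 5, 3, 11, 4, 17, 9, 0, 16, 12, 13, 8, 10, 14, 7]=(0 6 11 16 14 8 17 7 4 5 3 15 10)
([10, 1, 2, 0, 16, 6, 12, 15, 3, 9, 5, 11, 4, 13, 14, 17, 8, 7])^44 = (0 3 8 16 4 12 6 5 10)(7 17 15)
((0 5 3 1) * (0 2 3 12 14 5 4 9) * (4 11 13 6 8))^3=(14)(0 6 9 13 4 11 8)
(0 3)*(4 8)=(0 3)(4 8)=[3, 1, 2, 0, 8, 5, 6, 7, 4]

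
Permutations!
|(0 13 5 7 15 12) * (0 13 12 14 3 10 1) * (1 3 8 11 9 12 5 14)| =30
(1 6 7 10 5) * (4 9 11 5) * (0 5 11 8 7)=(11)(0 5 1 6)(4 9 8 7 10)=[5, 6, 2, 3, 9, 1, 0, 10, 7, 8, 4, 11]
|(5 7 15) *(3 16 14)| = |(3 16 14)(5 7 15)| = 3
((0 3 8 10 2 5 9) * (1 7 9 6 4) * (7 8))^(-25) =((0 3 7 9)(1 8 10 2 5 6 4))^(-25) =(0 9 7 3)(1 2 4 10 6 8 5)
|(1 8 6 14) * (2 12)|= |(1 8 6 14)(2 12)|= 4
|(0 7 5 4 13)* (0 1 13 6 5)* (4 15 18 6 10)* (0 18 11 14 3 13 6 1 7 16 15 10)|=14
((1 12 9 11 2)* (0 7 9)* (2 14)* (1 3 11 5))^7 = (0 7 9 5 1 12)(2 14 11 3)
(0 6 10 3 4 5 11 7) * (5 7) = (0 6 10 3 4 7)(5 11) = [6, 1, 2, 4, 7, 11, 10, 0, 8, 9, 3, 5]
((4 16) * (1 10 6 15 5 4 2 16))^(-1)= ((1 10 6 15 5 4)(2 16))^(-1)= (1 4 5 15 6 10)(2 16)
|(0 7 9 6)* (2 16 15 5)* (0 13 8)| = 12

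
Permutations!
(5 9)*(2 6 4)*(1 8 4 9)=(1 8 4 2 6 9 5)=[0, 8, 6, 3, 2, 1, 9, 7, 4, 5]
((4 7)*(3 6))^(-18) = (7) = ((3 6)(4 7))^(-18)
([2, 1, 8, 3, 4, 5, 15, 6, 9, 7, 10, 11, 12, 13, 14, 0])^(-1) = (0 15 6 7 9 8 2)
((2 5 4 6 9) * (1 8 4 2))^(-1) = ((1 8 4 6 9)(2 5))^(-1) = (1 9 6 4 8)(2 5)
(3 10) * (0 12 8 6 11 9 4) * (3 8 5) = (0 12 5 3 10 8 6 11 9 4) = [12, 1, 2, 10, 0, 3, 11, 7, 6, 4, 8, 9, 5]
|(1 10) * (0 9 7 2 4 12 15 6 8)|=18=|(0 9 7 2 4 12 15 6 8)(1 10)|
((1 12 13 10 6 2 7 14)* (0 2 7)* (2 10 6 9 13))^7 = (0 1 6 10 12 7 9 2 14 13)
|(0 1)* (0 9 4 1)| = |(1 9 4)| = 3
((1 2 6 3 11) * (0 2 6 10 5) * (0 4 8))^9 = ((0 2 10 5 4 8)(1 6 3 11))^9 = (0 5)(1 6 3 11)(2 4)(8 10)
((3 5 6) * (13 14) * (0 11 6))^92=((0 11 6 3 5)(13 14))^92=(14)(0 6 5 11 3)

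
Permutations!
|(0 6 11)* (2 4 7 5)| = 12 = |(0 6 11)(2 4 7 5)|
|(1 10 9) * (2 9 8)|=5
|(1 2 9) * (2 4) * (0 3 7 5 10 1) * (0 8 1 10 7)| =10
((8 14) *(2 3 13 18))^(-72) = (18)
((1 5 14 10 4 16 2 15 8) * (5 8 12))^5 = (1 8)(2 10 12 16 14 15 4 5)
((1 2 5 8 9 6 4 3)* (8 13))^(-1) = ((1 2 5 13 8 9 6 4 3))^(-1) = (1 3 4 6 9 8 13 5 2)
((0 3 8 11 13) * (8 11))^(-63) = ((0 3 11 13))^(-63) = (0 3 11 13)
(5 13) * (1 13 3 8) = (1 13 5 3 8) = [0, 13, 2, 8, 4, 3, 6, 7, 1, 9, 10, 11, 12, 5]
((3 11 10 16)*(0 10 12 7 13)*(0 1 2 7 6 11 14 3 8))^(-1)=((0 10 16 8)(1 2 7 13)(3 14)(6 11 12))^(-1)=(0 8 16 10)(1 13 7 2)(3 14)(6 12 11)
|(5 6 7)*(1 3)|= 6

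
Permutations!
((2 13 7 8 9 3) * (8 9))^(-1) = ((2 13 7 9 3))^(-1) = (2 3 9 7 13)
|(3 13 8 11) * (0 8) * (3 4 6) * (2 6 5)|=|(0 8 11 4 5 2 6 3 13)|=9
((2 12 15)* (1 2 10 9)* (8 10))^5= ((1 2 12 15 8 10 9))^5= (1 10 15 2 9 8 12)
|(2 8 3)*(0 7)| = 6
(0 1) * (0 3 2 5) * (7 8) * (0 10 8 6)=[1, 3, 5, 2, 4, 10, 0, 6, 7, 9, 8]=(0 1 3 2 5 10 8 7 6)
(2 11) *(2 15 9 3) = [0, 1, 11, 2, 4, 5, 6, 7, 8, 3, 10, 15, 12, 13, 14, 9] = (2 11 15 9 3)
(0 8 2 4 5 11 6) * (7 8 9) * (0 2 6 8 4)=(0 9 7 4 5 11 8 6 2)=[9, 1, 0, 3, 5, 11, 2, 4, 6, 7, 10, 8]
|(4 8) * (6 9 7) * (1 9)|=4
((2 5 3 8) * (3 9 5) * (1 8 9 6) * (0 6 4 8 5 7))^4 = (0 4 9 1 2)(3 6 8 7 5)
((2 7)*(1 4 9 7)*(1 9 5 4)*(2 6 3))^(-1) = (2 3 6 7 9)(4 5)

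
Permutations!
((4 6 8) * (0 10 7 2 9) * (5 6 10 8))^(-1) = ((0 8 4 10 7 2 9)(5 6))^(-1) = (0 9 2 7 10 4 8)(5 6)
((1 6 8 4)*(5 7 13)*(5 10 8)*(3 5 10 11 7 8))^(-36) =(13)(1 4 8 5 3 10 6)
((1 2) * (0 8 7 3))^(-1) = (0 3 7 8)(1 2)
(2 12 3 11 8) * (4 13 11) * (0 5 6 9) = (0 5 6 9)(2 12 3 4 13 11 8) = [5, 1, 12, 4, 13, 6, 9, 7, 2, 0, 10, 8, 3, 11]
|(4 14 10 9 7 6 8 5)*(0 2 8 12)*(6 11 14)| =35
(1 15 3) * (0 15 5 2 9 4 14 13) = (0 15 3 1 5 2 9 4 14 13) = [15, 5, 9, 1, 14, 2, 6, 7, 8, 4, 10, 11, 12, 0, 13, 3]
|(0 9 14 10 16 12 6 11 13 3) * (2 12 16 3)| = |(16)(0 9 14 10 3)(2 12 6 11 13)| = 5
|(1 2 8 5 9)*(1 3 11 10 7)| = 9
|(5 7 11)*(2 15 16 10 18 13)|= |(2 15 16 10 18 13)(5 7 11)|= 6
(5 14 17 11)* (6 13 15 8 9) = (5 14 17 11)(6 13 15 8 9) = [0, 1, 2, 3, 4, 14, 13, 7, 9, 6, 10, 5, 12, 15, 17, 8, 16, 11]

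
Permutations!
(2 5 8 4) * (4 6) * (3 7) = (2 5 8 6 4)(3 7) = [0, 1, 5, 7, 2, 8, 4, 3, 6]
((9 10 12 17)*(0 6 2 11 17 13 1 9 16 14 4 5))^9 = (17)(1 13 12 10 9)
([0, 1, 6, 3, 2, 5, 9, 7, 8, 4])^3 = [0, 1, 4, 3, 9, 5, 2, 7, 8, 6]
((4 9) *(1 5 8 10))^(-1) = (1 10 8 5)(4 9)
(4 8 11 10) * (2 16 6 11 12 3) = [0, 1, 16, 2, 8, 5, 11, 7, 12, 9, 4, 10, 3, 13, 14, 15, 6] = (2 16 6 11 10 4 8 12 3)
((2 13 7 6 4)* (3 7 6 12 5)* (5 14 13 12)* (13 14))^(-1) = (14)(2 4 6 13 12)(3 5 7)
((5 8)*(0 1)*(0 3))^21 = ((0 1 3)(5 8))^21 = (5 8)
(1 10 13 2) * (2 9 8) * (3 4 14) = [0, 10, 1, 4, 14, 5, 6, 7, 2, 8, 13, 11, 12, 9, 3] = (1 10 13 9 8 2)(3 4 14)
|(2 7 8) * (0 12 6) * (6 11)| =12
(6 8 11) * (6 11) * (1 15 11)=[0, 15, 2, 3, 4, 5, 8, 7, 6, 9, 10, 1, 12, 13, 14, 11]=(1 15 11)(6 8)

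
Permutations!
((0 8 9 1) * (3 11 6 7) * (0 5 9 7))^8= ((0 8 7 3 11 6)(1 5 9))^8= (0 7 11)(1 9 5)(3 6 8)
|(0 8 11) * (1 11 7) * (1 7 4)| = 5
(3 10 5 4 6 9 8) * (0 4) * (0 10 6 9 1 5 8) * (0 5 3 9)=(0 4)(1 3 6)(5 10 8 9)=[4, 3, 2, 6, 0, 10, 1, 7, 9, 5, 8]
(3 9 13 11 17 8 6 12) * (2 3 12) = (2 3 9 13 11 17 8 6) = [0, 1, 3, 9, 4, 5, 2, 7, 6, 13, 10, 17, 12, 11, 14, 15, 16, 8]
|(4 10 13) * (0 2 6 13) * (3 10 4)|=6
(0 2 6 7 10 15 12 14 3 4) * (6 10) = (0 2 10 15 12 14 3 4)(6 7) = [2, 1, 10, 4, 0, 5, 7, 6, 8, 9, 15, 11, 14, 13, 3, 12]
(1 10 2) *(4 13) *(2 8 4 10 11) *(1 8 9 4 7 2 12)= (1 11 12)(2 8 7)(4 13 10 9)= [0, 11, 8, 3, 13, 5, 6, 2, 7, 4, 9, 12, 1, 10]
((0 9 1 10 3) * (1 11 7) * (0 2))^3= (0 7 3 9 1 2 11 10)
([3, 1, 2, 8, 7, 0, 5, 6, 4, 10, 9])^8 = [3, 1, 2, 8, 7, 0, 5, 6, 4, 9, 10]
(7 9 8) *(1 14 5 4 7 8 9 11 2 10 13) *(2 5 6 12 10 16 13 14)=[0, 2, 16, 3, 7, 4, 12, 11, 8, 9, 14, 5, 10, 1, 6, 15, 13]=(1 2 16 13)(4 7 11 5)(6 12 10 14)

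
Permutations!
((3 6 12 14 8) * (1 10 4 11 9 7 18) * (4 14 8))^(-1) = (1 18 7 9 11 4 14 10)(3 8 12 6) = ((1 10 14 4 11 9 7 18)(3 6 12 8))^(-1)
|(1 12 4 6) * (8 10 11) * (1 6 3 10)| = 7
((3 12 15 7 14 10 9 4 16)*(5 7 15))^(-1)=((3 12 5 7 14 10 9 4 16))^(-1)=(3 16 4 9 10 14 7 5 12)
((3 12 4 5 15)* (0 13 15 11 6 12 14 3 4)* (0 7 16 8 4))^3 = (3 14)(4 6 16 5 12 8 11 7)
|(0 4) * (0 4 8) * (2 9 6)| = 6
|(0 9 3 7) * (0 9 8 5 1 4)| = |(0 8 5 1 4)(3 7 9)| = 15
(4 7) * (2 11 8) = (2 11 8)(4 7) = [0, 1, 11, 3, 7, 5, 6, 4, 2, 9, 10, 8]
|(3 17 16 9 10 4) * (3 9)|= 3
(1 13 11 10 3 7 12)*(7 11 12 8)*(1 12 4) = [0, 13, 2, 11, 1, 5, 6, 8, 7, 9, 3, 10, 12, 4] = (1 13 4)(3 11 10)(7 8)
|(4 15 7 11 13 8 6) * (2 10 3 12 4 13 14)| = 9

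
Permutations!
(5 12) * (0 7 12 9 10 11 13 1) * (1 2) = (0 7 12 5 9 10 11 13 2 1) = [7, 0, 1, 3, 4, 9, 6, 12, 8, 10, 11, 13, 5, 2]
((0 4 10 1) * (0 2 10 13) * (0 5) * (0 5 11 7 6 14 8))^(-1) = (0 8 14 6 7 11 13 4)(1 10 2) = ((0 4 13 11 7 6 14 8)(1 2 10))^(-1)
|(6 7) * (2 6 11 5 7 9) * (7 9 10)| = |(2 6 10 7 11 5 9)| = 7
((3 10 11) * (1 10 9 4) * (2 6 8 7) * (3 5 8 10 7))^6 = ((1 7 2 6 10 11 5 8 3 9 4))^6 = (1 5 7 8 2 3 6 9 10 4 11)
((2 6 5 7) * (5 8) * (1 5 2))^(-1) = ((1 5 7)(2 6 8))^(-1) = (1 7 5)(2 8 6)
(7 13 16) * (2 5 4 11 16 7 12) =[0, 1, 5, 3, 11, 4, 6, 13, 8, 9, 10, 16, 2, 7, 14, 15, 12] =(2 5 4 11 16 12)(7 13)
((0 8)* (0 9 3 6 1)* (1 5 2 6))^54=(0 1 3 9 8)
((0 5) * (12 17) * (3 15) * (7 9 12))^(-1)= (0 5)(3 15)(7 17 12 9)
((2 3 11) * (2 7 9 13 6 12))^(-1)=((2 3 11 7 9 13 6 12))^(-1)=(2 12 6 13 9 7 11 3)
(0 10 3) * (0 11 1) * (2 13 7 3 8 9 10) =(0 2 13 7 3 11 1)(8 9 10) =[2, 0, 13, 11, 4, 5, 6, 3, 9, 10, 8, 1, 12, 7]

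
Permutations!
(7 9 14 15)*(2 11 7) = [0, 1, 11, 3, 4, 5, 6, 9, 8, 14, 10, 7, 12, 13, 15, 2] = (2 11 7 9 14 15)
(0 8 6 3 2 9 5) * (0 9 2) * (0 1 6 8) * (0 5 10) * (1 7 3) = (0 5 9 10)(1 6)(3 7) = [5, 6, 2, 7, 4, 9, 1, 3, 8, 10, 0]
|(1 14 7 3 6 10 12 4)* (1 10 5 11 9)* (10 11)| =11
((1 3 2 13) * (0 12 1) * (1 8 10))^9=(0 12 8 10 1 3 2 13)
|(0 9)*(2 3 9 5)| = 5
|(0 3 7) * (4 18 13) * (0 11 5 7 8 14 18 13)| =|(0 3 8 14 18)(4 13)(5 7 11)| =30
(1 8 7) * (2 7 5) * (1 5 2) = [0, 8, 7, 3, 4, 1, 6, 5, 2] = (1 8 2 7 5)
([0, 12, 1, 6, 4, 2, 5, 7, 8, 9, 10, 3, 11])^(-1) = [0, 2, 5, 11, 4, 6, 3, 7, 8, 9, 10, 12, 1]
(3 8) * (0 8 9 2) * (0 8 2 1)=[2, 0, 8, 9, 4, 5, 6, 7, 3, 1]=(0 2 8 3 9 1)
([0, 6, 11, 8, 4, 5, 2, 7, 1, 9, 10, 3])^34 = [0, 3, 1, 2, 4, 5, 8, 7, 11, 9, 10, 6]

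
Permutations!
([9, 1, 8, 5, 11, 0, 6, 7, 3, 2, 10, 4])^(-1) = [5, 1, 9, 8, 11, 3, 6, 7, 2, 0, 10, 4]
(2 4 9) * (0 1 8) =[1, 8, 4, 3, 9, 5, 6, 7, 0, 2] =(0 1 8)(2 4 9)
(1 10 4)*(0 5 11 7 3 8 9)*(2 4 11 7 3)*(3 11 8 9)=(11)(0 5 7 2 4 1 10 8 3 9)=[5, 10, 4, 9, 1, 7, 6, 2, 3, 0, 8, 11]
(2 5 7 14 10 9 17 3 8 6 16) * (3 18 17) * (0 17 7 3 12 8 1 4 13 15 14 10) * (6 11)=(0 17 18 7 10 9 12 8 11 6 16 2 5 3 1 4 13 15 14)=[17, 4, 5, 1, 13, 3, 16, 10, 11, 12, 9, 6, 8, 15, 0, 14, 2, 18, 7]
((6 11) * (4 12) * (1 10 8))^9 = ((1 10 8)(4 12)(6 11))^9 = (4 12)(6 11)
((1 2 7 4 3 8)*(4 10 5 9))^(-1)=(1 8 3 4 9 5 10 7 2)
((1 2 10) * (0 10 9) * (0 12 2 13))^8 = (13)(2 12 9)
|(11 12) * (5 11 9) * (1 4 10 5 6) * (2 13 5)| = 10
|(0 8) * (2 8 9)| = |(0 9 2 8)| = 4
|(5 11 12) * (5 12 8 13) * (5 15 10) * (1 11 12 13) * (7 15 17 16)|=24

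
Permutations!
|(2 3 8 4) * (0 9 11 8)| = 7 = |(0 9 11 8 4 2 3)|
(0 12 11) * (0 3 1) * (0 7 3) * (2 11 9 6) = (0 12 9 6 2 11)(1 7 3) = [12, 7, 11, 1, 4, 5, 2, 3, 8, 6, 10, 0, 9]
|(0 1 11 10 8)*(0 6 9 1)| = 6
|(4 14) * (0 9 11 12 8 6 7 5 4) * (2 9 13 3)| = 13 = |(0 13 3 2 9 11 12 8 6 7 5 4 14)|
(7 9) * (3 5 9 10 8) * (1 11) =(1 11)(3 5 9 7 10 8) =[0, 11, 2, 5, 4, 9, 6, 10, 3, 7, 8, 1]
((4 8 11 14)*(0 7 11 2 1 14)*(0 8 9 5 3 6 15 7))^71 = ((1 14 4 9 5 3 6 15 7 11 8 2))^71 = (1 2 8 11 7 15 6 3 5 9 4 14)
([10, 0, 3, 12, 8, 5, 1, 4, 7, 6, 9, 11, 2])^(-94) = [10, 0, 12, 2, 7, 5, 1, 8, 4, 6, 9, 11, 3]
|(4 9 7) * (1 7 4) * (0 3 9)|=4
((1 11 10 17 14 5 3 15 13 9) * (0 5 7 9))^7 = (17)(0 3 13 5 15)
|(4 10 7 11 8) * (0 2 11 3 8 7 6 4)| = 6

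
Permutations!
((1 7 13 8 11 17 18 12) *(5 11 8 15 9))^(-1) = ((1 7 13 15 9 5 11 17 18 12))^(-1) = (1 12 18 17 11 5 9 15 13 7)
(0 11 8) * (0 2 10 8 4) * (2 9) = [11, 1, 10, 3, 0, 5, 6, 7, 9, 2, 8, 4] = (0 11 4)(2 10 8 9)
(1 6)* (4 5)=(1 6)(4 5)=[0, 6, 2, 3, 5, 4, 1]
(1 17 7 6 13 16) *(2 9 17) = [0, 2, 9, 3, 4, 5, 13, 6, 8, 17, 10, 11, 12, 16, 14, 15, 1, 7] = (1 2 9 17 7 6 13 16)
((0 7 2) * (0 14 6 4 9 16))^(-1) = ((0 7 2 14 6 4 9 16))^(-1) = (0 16 9 4 6 14 2 7)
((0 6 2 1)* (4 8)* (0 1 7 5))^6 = ((0 6 2 7 5)(4 8))^6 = (8)(0 6 2 7 5)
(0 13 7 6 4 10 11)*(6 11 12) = [13, 1, 2, 3, 10, 5, 4, 11, 8, 9, 12, 0, 6, 7] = (0 13 7 11)(4 10 12 6)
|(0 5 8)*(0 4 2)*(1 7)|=|(0 5 8 4 2)(1 7)|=10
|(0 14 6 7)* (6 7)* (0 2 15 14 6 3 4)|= |(0 6 3 4)(2 15 14 7)|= 4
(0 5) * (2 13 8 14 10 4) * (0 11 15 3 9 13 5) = (2 5 11 15 3 9 13 8 14 10 4) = [0, 1, 5, 9, 2, 11, 6, 7, 14, 13, 4, 15, 12, 8, 10, 3]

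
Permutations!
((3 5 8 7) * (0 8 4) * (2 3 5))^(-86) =((0 8 7 5 4)(2 3))^(-86) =(0 4 5 7 8)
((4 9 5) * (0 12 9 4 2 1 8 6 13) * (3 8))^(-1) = ((0 12 9 5 2 1 3 8 6 13))^(-1) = (0 13 6 8 3 1 2 5 9 12)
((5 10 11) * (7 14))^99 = (7 14)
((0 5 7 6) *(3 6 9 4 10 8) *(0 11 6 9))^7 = ((0 5 7)(3 9 4 10 8)(6 11))^7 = (0 5 7)(3 4 8 9 10)(6 11)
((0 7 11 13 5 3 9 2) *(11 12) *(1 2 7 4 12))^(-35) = ((0 4 12 11 13 5 3 9 7 1 2))^(-35) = (0 1 9 5 11 4 2 7 3 13 12)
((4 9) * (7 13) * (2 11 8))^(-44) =((2 11 8)(4 9)(7 13))^(-44) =(13)(2 11 8)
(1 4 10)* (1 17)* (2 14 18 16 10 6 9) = (1 4 6 9 2 14 18 16 10 17) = [0, 4, 14, 3, 6, 5, 9, 7, 8, 2, 17, 11, 12, 13, 18, 15, 10, 1, 16]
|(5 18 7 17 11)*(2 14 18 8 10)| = |(2 14 18 7 17 11 5 8 10)| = 9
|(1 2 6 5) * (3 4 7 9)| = |(1 2 6 5)(3 4 7 9)| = 4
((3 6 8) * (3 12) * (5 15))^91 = ((3 6 8 12)(5 15))^91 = (3 12 8 6)(5 15)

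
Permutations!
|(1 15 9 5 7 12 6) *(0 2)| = 14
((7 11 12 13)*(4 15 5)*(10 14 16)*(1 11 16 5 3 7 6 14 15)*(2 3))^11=((1 11 12 13 6 14 5 4)(2 3 7 16 10 15))^11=(1 13 5 11 6 4 12 14)(2 15 10 16 7 3)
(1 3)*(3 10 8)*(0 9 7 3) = (0 9 7 3 1 10 8) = [9, 10, 2, 1, 4, 5, 6, 3, 0, 7, 8]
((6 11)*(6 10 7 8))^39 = (6 8 7 10 11)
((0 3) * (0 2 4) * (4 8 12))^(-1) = ((0 3 2 8 12 4))^(-1) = (0 4 12 8 2 3)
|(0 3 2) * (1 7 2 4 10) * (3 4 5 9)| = 6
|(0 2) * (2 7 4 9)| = |(0 7 4 9 2)| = 5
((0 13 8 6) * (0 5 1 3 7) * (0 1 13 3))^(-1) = (0 1 7 3)(5 6 8 13)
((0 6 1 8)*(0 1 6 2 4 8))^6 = (0 2 4 8 1)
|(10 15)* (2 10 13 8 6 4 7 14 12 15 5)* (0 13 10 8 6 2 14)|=10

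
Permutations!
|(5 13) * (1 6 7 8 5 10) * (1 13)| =|(1 6 7 8 5)(10 13)| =10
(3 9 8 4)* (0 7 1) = [7, 0, 2, 9, 3, 5, 6, 1, 4, 8] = (0 7 1)(3 9 8 4)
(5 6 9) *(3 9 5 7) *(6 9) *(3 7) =(3 6 5 9) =[0, 1, 2, 6, 4, 9, 5, 7, 8, 3]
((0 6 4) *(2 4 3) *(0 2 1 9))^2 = ((0 6 3 1 9)(2 4))^2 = (0 3 9 6 1)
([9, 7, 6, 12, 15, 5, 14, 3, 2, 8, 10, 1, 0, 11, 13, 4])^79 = [11, 2, 3, 14, 15, 5, 12, 6, 7, 1, 10, 8, 13, 9, 0, 4]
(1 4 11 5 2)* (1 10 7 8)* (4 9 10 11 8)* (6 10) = (1 9 6 10 7 4 8)(2 11 5) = [0, 9, 11, 3, 8, 2, 10, 4, 1, 6, 7, 5]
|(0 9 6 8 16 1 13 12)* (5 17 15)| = |(0 9 6 8 16 1 13 12)(5 17 15)| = 24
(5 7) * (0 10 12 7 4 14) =(0 10 12 7 5 4 14) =[10, 1, 2, 3, 14, 4, 6, 5, 8, 9, 12, 11, 7, 13, 0]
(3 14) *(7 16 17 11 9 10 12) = [0, 1, 2, 14, 4, 5, 6, 16, 8, 10, 12, 9, 7, 13, 3, 15, 17, 11] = (3 14)(7 16 17 11 9 10 12)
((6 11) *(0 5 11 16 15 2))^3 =(0 6 2 11 15 5 16)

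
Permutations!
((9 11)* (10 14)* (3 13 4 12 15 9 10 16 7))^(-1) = (3 7 16 14 10 11 9 15 12 4 13)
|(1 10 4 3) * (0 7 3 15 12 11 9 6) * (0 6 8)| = |(0 7 3 1 10 4 15 12 11 9 8)| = 11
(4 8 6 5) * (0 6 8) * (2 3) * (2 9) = [6, 1, 3, 9, 0, 4, 5, 7, 8, 2] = (0 6 5 4)(2 3 9)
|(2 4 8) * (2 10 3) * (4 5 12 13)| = 8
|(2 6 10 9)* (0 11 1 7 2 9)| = 7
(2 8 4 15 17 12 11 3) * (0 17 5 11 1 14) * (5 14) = (0 17 12 1 5 11 3 2 8 4 15 14) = [17, 5, 8, 2, 15, 11, 6, 7, 4, 9, 10, 3, 1, 13, 0, 14, 16, 12]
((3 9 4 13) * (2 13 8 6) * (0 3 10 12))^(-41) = (0 12 10 13 2 6 8 4 9 3)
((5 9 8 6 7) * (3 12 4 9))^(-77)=((3 12 4 9 8 6 7 5))^(-77)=(3 9 7 12 8 5 4 6)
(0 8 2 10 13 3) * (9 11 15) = (0 8 2 10 13 3)(9 11 15) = [8, 1, 10, 0, 4, 5, 6, 7, 2, 11, 13, 15, 12, 3, 14, 9]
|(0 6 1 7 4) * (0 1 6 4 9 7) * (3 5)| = 6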